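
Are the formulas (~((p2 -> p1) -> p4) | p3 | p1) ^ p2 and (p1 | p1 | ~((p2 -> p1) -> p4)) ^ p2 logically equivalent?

p1 | p2 | p3 | p4 | φ | ψ
-- | -- | -- | -- | - | -
0  | 0  | 0  | 0  | 1 | 1
0  | 0  | 0  | 1  | 0 | 0
0  | 0  | 1  | 0  | 1 | 1
0  | 0  | 1  | 1  | 1 | 0
0  | 1  | 0  | 0  | 1 | 1
0  | 1  | 0  | 1  | 1 | 1
0  | 1  | 1  | 0  | 0 | 1
0  | 1  | 1  | 1  | 0 | 1
1  | 0  | 0  | 0  | 1 | 1
1  | 0  | 0  | 1  | 1 | 1
1  | 0  | 1  | 0  | 1 | 1
1  | 0  | 1  | 1  | 1 | 1
1  | 1  | 0  | 0  | 0 | 0
1  | 1  | 0  | 1  | 0 | 0
1  | 1  | 1  | 0  | 0 | 0
1  | 1  | 1  | 1  | 0 | 0
The columns differ at p1=0, p2=0, p3=1, p4=1 (φ=1, ψ=0), so they are not equivalent.

not equivalent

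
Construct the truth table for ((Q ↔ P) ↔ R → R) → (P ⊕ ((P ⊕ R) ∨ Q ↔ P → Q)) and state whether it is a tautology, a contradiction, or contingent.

contingent

P  Q  R  |  φ
F  F  F  |  F
F  F  T  |  T
F  T  F  |  T
F  T  T  |  T
T  F  F  |  T
T  F  T  |  T
T  T  F  |  F
T  T  T  |  F
5 of 8 rows are T, so the formula is contingent.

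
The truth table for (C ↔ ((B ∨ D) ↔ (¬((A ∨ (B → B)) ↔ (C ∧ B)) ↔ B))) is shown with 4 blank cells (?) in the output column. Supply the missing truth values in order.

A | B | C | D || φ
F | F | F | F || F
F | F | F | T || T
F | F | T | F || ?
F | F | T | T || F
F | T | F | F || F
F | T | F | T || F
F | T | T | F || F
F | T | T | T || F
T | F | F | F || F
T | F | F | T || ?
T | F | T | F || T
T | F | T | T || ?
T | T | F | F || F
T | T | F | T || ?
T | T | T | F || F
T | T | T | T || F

T, T, F, F

Row A=F, B=F, C=T, D=F: ((B ∨ D) ↔ (¬((A ∨ (B → B)) ↔ (C ∧ B)) ↔ B)) = T, so the formula = T.
Row A=T, B=F, C=F, D=T: ((B ∨ D) ↔ (¬((A ∨ (B → B)) ↔ (C ∧ B)) ↔ B)) = F, so the formula = T.
Row A=T, B=F, C=T, D=T: ((B ∨ D) ↔ (¬((A ∨ (B → B)) ↔ (C ∧ B)) ↔ B)) = F, so the formula = F.
Row A=T, B=T, C=F, D=T: ((B ∨ D) ↔ (¬((A ∨ (B → B)) ↔ (C ∧ B)) ↔ B)) = T, so the formula = F.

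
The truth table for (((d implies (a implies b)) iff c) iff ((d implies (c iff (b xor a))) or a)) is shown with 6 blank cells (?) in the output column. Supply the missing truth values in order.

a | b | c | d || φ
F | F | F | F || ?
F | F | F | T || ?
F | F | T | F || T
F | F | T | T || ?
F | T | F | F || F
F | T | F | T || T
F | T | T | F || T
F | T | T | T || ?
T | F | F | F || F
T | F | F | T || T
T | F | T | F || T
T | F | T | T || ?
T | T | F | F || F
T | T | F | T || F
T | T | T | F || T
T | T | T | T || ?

F, F, F, T, F, T

Row a=F, b=F, c=F, d=F: ((d implies (a implies b)) iff c) = F, ((d implies (c iff (b xor a))) or a) = T, so the formula = F.
Row a=F, b=F, c=F, d=T: ((d implies (a implies b)) iff c) = F, ((d implies (c iff (b xor a))) or a) = T, so the formula = F.
Row a=F, b=F, c=T, d=T: ((d implies (a implies b)) iff c) = T, ((d implies (c iff (b xor a))) or a) = F, so the formula = F.
Row a=F, b=T, c=T, d=T: ((d implies (a implies b)) iff c) = T, ((d implies (c iff (b xor a))) or a) = T, so the formula = T.
Row a=T, b=F, c=T, d=T: ((d implies (a implies b)) iff c) = F, ((d implies (c iff (b xor a))) or a) = T, so the formula = F.
Row a=T, b=T, c=T, d=T: ((d implies (a implies b)) iff c) = T, ((d implies (c iff (b xor a))) or a) = T, so the formula = T.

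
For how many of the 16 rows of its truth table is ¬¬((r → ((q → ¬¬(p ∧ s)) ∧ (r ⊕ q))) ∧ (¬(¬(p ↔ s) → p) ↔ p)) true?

3

p | q | r | s || (p ∧ s) | ¬(p ∧ s) | ¬¬(p ∧ s) | (q → ¬¬(p ∧ s)) | (r ⊕ q) | ((q → ¬¬(p ∧ s)) ∧ (r ⊕ q)) | (p ↔ s) | ¬(p ↔ s) | (¬(p ↔ s) → p) | ¬(¬(p ↔ s) → p) | (¬(¬(p ↔ s) → p) ↔ p) | φ
T | T | T | T ||    T    |    F     |     T     |        T        |    F    |              F              |    T    |    F     |       T        |        F        |           F           | F
T | T | T | F ||    F    |    T     |     F     |        F        |    F    |              F              |    F    |    T     |       T        |        F        |           F           | F
T | T | F | T ||    T    |    F     |     T     |        T        |    T    |              T              |    T    |    F     |       T        |        F        |           F           | F
T | T | F | F ||    F    |    T     |     F     |        F        |    T    |              F              |    F    |    T     |       T        |        F        |           F           | F
T | F | T | T ||    T    |    F     |     T     |        T        |    T    |              T              |    T    |    F     |       T        |        F        |           F           | F
T | F | T | F ||    F    |    T     |     F     |        T        |    T    |              T              |    F    |    T     |       T        |        F        |           F           | F
T | F | F | T ||    T    |    F     |     T     |        T        |    F    |              F              |    T    |    F     |       T        |        F        |           F           | F
T | F | F | F ||    F    |    T     |     F     |        T        |    F    |              F              |    F    |    T     |       T        |        F        |           F           | F
F | T | T | T ||    F    |    T     |     F     |        F        |    F    |              F              |    F    |    T     |       F        |        T        |           F           | F
F | T | T | F ||    F    |    T     |     F     |        F        |    F    |              F              |    T    |    F     |       T        |        F        |           T           | F
F | T | F | T ||    F    |    T     |     F     |        F        |    T    |              F              |    F    |    T     |       F        |        T        |           F           | F
F | T | F | F ||    F    |    T     |     F     |        F        |    T    |              F              |    T    |    F     |       T        |        F        |           T           | T
F | F | T | T ||    F    |    T     |     F     |        T        |    T    |              T              |    F    |    T     |       F        |        T        |           F           | F
F | F | T | F ||    F    |    T     |     F     |        T        |    T    |              T              |    T    |    F     |       T        |        F        |           T           | T
F | F | F | T ||    F    |    T     |     F     |        T        |    F    |              F              |    F    |    T     |       F        |        T        |           F           | F
F | F | F | F ||    F    |    T     |     F     |        T        |    F    |              F              |    T    |    F     |       T        |        F        |           T           | T
The formula is true on 3 of the 16 rows.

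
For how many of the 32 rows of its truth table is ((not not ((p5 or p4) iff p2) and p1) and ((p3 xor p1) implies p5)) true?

p1 | p2 | p3 | p4 | p5 | φ
-- | -- | -- | -- | -- | -
1  | 1  | 1  | 1  | 1  | 1
1  | 1  | 1  | 1  | 0  | 1
1  | 1  | 1  | 0  | 1  | 1
1  | 1  | 1  | 0  | 0  | 0
1  | 1  | 0  | 1  | 1  | 1
1  | 1  | 0  | 1  | 0  | 0
1  | 1  | 0  | 0  | 1  | 1
1  | 1  | 0  | 0  | 0  | 0
1  | 0  | 1  | 1  | 1  | 0
1  | 0  | 1  | 1  | 0  | 0
1  | 0  | 1  | 0  | 1  | 0
1  | 0  | 1  | 0  | 0  | 1
1  | 0  | 0  | 1  | 1  | 0
1  | 0  | 0  | 1  | 0  | 0
1  | 0  | 0  | 0  | 1  | 0
1  | 0  | 0  | 0  | 0  | 0
0  | 1  | 1  | 1  | 1  | 0
0  | 1  | 1  | 1  | 0  | 0
0  | 1  | 1  | 0  | 1  | 0
0  | 1  | 1  | 0  | 0  | 0
0  | 1  | 0  | 1  | 1  | 0
0  | 1  | 0  | 1  | 0  | 0
0  | 1  | 0  | 0  | 1  | 0
0  | 1  | 0  | 0  | 0  | 0
0  | 0  | 1  | 1  | 1  | 0
0  | 0  | 1  | 1  | 0  | 0
0  | 0  | 1  | 0  | 1  | 0
0  | 0  | 1  | 0  | 0  | 0
0  | 0  | 0  | 1  | 1  | 0
0  | 0  | 0  | 1  | 0  | 0
0  | 0  | 0  | 0  | 1  | 0
0  | 0  | 0  | 0  | 0  | 0
The formula is true on 6 of the 32 rows.

6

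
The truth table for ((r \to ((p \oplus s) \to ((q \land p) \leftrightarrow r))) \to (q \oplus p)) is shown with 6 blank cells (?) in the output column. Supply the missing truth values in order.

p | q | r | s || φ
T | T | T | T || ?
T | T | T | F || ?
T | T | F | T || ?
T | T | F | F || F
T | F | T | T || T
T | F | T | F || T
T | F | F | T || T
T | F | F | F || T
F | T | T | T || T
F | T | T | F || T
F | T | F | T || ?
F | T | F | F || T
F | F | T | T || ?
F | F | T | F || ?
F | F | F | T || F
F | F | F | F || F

Row p=T, q=T, r=T, s=T: (r \to ((p \oplus s) \to ((q \land p) \leftrightarrow r))) = T, (q \oplus p) = F, so the formula = F.
Row p=T, q=T, r=T, s=F: (r \to ((p \oplus s) \to ((q \land p) \leftrightarrow r))) = T, (q \oplus p) = F, so the formula = F.
Row p=T, q=T, r=F, s=T: (r \to ((p \oplus s) \to ((q \land p) \leftrightarrow r))) = T, (q \oplus p) = F, so the formula = F.
Row p=F, q=T, r=F, s=T: (r \to ((p \oplus s) \to ((q \land p) \leftrightarrow r))) = T, (q \oplus p) = T, so the formula = T.
Row p=F, q=F, r=T, s=T: (r \to ((p \oplus s) \to ((q \land p) \leftrightarrow r))) = F, (q \oplus p) = F, so the formula = T.
Row p=F, q=F, r=T, s=F: (r \to ((p \oplus s) \to ((q \land p) \leftrightarrow r))) = T, (q \oplus p) = F, so the formula = F.

F, F, F, T, T, F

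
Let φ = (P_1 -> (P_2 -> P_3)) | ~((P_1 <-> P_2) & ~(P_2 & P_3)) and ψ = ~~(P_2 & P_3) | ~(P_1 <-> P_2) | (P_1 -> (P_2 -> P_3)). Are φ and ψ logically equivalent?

equivalent

P_1 | P_2 | P_3 || φ | ψ
 1  |  1  |  1  || 1 | 1
 1  |  1  |  0  || 0 | 0
 1  |  0  |  1  || 1 | 1
 1  |  0  |  0  || 1 | 1
 0  |  1  |  1  || 1 | 1
 0  |  1  |  0  || 1 | 1
 0  |  0  |  1  || 1 | 1
 0  |  0  |  0  || 1 | 1
The columns for φ and ψ agree on every row, so they are logically equivalent.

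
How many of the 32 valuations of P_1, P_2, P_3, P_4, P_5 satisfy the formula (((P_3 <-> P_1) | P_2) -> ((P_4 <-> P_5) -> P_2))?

P_1 | P_2 | P_3 | P_4 | P_5 || φ
 0  |  0  |  0  |  0  |  0  || 0
 0  |  0  |  0  |  0  |  1  || 1
 0  |  0  |  0  |  1  |  0  || 1
 0  |  0  |  0  |  1  |  1  || 0
 0  |  0  |  1  |  0  |  0  || 1
 0  |  0  |  1  |  0  |  1  || 1
 0  |  0  |  1  |  1  |  0  || 1
 0  |  0  |  1  |  1  |  1  || 1
 0  |  1  |  0  |  0  |  0  || 1
 0  |  1  |  0  |  0  |  1  || 1
 0  |  1  |  0  |  1  |  0  || 1
 0  |  1  |  0  |  1  |  1  || 1
 0  |  1  |  1  |  0  |  0  || 1
 0  |  1  |  1  |  0  |  1  || 1
 0  |  1  |  1  |  1  |  0  || 1
 0  |  1  |  1  |  1  |  1  || 1
 1  |  0  |  0  |  0  |  0  || 1
 1  |  0  |  0  |  0  |  1  || 1
 1  |  0  |  0  |  1  |  0  || 1
 1  |  0  |  0  |  1  |  1  || 1
 1  |  0  |  1  |  0  |  0  || 0
 1  |  0  |  1  |  0  |  1  || 1
 1  |  0  |  1  |  1  |  0  || 1
 1  |  0  |  1  |  1  |  1  || 0
 1  |  1  |  0  |  0  |  0  || 1
 1  |  1  |  0  |  0  |  1  || 1
 1  |  1  |  0  |  1  |  0  || 1
 1  |  1  |  0  |  1  |  1  || 1
 1  |  1  |  1  |  0  |  0  || 1
 1  |  1  |  1  |  0  |  1  || 1
 1  |  1  |  1  |  1  |  0  || 1
 1  |  1  |  1  |  1  |  1  || 1
The formula is true on 28 of the 32 rows.

28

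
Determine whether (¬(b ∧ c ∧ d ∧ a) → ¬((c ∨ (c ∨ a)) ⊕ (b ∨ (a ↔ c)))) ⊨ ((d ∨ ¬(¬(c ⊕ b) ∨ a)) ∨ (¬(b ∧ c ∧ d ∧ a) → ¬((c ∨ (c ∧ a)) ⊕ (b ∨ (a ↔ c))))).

no

a  b  c  d  |  φ  ψ
F  F  F  F  |  F  F
F  F  F  T  |  F  T
F  F  T  F  |  F  T
F  F  T  T  |  F  T
F  T  F  F  |  F  T
F  T  F  T  |  F  T
F  T  T  F  |  T  T
F  T  T  T  |  T  T
T  F  F  F  |  F  T
T  F  F  T  |  F  T
T  F  T  F  |  T  T
T  F  T  T  |  T  T
T  T  F  F  |  T  F
T  T  F  T  |  T  T
T  T  T  F  |  T  T
T  T  T  T  |  T  T
At a=T, b=T, c=F, d=F we have φ true but ψ false, so φ does not entail ψ.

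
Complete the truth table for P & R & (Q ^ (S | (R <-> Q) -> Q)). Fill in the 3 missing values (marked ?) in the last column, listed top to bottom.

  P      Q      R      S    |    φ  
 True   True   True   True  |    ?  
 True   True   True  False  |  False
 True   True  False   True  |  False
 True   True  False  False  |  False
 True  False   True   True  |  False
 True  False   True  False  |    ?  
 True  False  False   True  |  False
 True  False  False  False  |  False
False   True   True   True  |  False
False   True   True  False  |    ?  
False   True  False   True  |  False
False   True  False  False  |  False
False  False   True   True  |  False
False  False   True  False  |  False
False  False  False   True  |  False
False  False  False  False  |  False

Row P=True, Q=True, R=True, S=True: (Q ^ (S | (R <-> Q) -> Q)) = False, so the formula = False.
Row P=True, Q=False, R=True, S=False: (Q ^ (S | (R <-> Q) -> Q)) = True, so the formula = True.
Row P=False, Q=True, R=True, S=False: (Q ^ (S | (R <-> Q) -> Q)) = False, so the formula = False.

False, True, False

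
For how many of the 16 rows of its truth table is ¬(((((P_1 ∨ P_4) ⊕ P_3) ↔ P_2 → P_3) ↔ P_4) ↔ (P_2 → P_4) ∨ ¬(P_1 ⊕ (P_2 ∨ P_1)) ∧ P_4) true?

P_1 | P_2 | P_3 | P_4 || (P_1 ∨ P_4) | ((P_1 ∨ P_4) ⊕ P_3) | (P_2 → P_3) | (P_2 → P_4) | (P_2 ∨ P_1) | (P_1 ⊕ (P_2 ∨ P_1)) | ¬(P_1 ⊕ (P_2 ∨ P_1)) | (¬(P_1 ⊕ (P_2 ∨ P_1)) ∧ P_4) | φ
 F  |  F  |  F  |  F  ||      F      |          F          |      T      |      T      |      F      |          F          |          T           |              F               | F
 F  |  F  |  F  |  T  ||      T      |          T          |      T      |      T      |      F      |          F          |          T           |              T               | F
 F  |  F  |  T  |  F  ||      F      |          T          |      T      |      T      |      F      |          F          |          T           |              F               | T
 F  |  F  |  T  |  T  ||      T      |          F          |      T      |      T      |      F      |          F          |          T           |              T               | T
 F  |  T  |  F  |  F  ||      F      |          F          |      F      |      F      |      T      |          T          |          F           |              F               | F
 F  |  T  |  F  |  T  ||      T      |          T          |      F      |      T      |      T      |          T          |          F           |              F               | T
 F  |  T  |  T  |  F  ||      F      |          T          |      T      |      F      |      T      |          T          |          F           |              F               | F
 F  |  T  |  T  |  T  ||      T      |          F          |      T      |      T      |      T      |          T          |          F           |              F               | T
 T  |  F  |  F  |  F  ||      T      |          T          |      T      |      T      |      T      |          F          |          T           |              F               | T
 T  |  F  |  F  |  T  ||      T      |          T          |      T      |      T      |      T      |          F          |          T           |              T               | F
 T  |  F  |  T  |  F  ||      T      |          F          |      T      |      T      |      T      |          F          |          T           |              F               | F
 T  |  F  |  T  |  T  ||      T      |          F          |      T      |      T      |      T      |          F          |          T           |              T               | T
 T  |  T  |  F  |  F  ||      T      |          T          |      F      |      F      |      T      |          F          |          T           |              F               | T
 T  |  T  |  F  |  T  ||      T      |          T          |      F      |      T      |      T      |          F          |          T           |              T               | T
 T  |  T  |  T  |  F  ||      T      |          F          |      T      |      F      |      T      |          F          |          T           |              F               | T
 T  |  T  |  T  |  T  ||      T      |          F          |      T      |      T      |      T      |          F          |          T           |              T               | T
The formula is true on 10 of the 16 rows.

10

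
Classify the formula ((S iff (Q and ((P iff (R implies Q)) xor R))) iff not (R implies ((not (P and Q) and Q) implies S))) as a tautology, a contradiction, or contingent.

P | Q | R | S | (R implies Q) | (P iff (R implies Q)) | (P and Q) | not (P and Q) | (not (P and Q) and Q) | φ
- | - | - | - | ------------- | --------------------- | --------- | ------------- | --------------------- | -
T | T | T | T |       T       |           T           |     T     |       F       |           F           | T
T | T | T | F |       T       |           T           |     T     |       F       |           F           | F
T | T | F | T |       T       |           T           |     T     |       F       |           F           | F
T | T | F | F |       T       |           T           |     T     |       F       |           F           | T
T | F | T | T |       F       |           F           |     F     |       T       |           F           | T
T | F | T | F |       F       |           F           |     F     |       T       |           F           | F
T | F | F | T |       T       |           T           |     F     |       T       |           F           | T
T | F | F | F |       T       |           T           |     F     |       T       |           F           | F
F | T | T | T |       T       |           F           |     F     |       T       |           T           | F
F | T | T | F |       T       |           F           |     F     |       T       |           T           | F
F | T | F | T |       T       |           F           |     F     |       T       |           T           | T
F | T | F | F |       T       |           F           |     F     |       T       |           T           | F
F | F | T | T |       F       |           T           |     F     |       T       |           F           | T
F | F | T | F |       F       |           T           |     F     |       T       |           F           | F
F | F | F | T |       T       |           F           |     F     |       T       |           F           | T
F | F | F | F |       T       |           F           |     F     |       T       |           F           | F
7 of 16 rows are T, so the formula is contingent.

contingent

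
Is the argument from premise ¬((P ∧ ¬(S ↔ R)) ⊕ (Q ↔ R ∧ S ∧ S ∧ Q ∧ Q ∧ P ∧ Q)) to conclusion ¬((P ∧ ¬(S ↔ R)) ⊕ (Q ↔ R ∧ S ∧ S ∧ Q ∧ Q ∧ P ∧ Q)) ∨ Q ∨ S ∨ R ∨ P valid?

P | Q | R | S || φ | ψ
F | F | F | F || F | F
F | F | F | T || F | T
F | F | T | F || F | T
F | F | T | T || F | T
F | T | F | F || T | T
F | T | F | T || T | T
F | T | T | F || T | T
F | T | T | T || T | T
T | F | F | F || F | T
T | F | F | T || T | T
T | F | T | F || T | T
T | F | T | T || F | T
T | T | F | F || T | T
T | T | F | T || F | T
T | T | T | F || F | T
T | T | T | T || F | T
In every row where φ is true, ψ is also true, so φ ⊨ ψ.

yes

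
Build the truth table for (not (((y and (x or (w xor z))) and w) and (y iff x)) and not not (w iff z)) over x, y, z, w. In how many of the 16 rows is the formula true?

7

x | y | z | w || (w xor z) | (x or (w xor z)) | (y and (x or (w xor z))) | (y iff x) | (w iff z) | not (w iff z) | not not (w iff z) | φ
T | T | T | T ||     F     |        T         |            T             |     T     |     T     |       F       |         T         | F
T | T | T | F ||     T     |        T         |            T             |     T     |     F     |       T       |         F         | F
T | T | F | T ||     T     |        T         |            T             |     T     |     F     |       T       |         F         | F
T | T | F | F ||     F     |        T         |            T             |     T     |     T     |       F       |         T         | T
T | F | T | T ||     F     |        T         |            F             |     F     |     T     |       F       |         T         | T
T | F | T | F ||     T     |        T         |            F             |     F     |     F     |       T       |         F         | F
T | F | F | T ||     T     |        T         |            F             |     F     |     F     |       T       |         F         | F
T | F | F | F ||     F     |        T         |            F             |     F     |     T     |       F       |         T         | T
F | T | T | T ||     F     |        F         |            F             |     F     |     T     |       F       |         T         | T
F | T | T | F ||     T     |        T         |            T             |     F     |     F     |       T       |         F         | F
F | T | F | T ||     T     |        T         |            T             |     F     |     F     |       T       |         F         | F
F | T | F | F ||     F     |        F         |            F             |     F     |     T     |       F       |         T         | T
F | F | T | T ||     F     |        F         |            F             |     T     |     T     |       F       |         T         | T
F | F | T | F ||     T     |        T         |            F             |     T     |     F     |       T       |         F         | F
F | F | F | T ||     T     |        T         |            F             |     T     |     F     |       T       |         F         | F
F | F | F | F ||     F     |        F         |            F             |     T     |     T     |       F       |         T         | T
The formula is true on 7 of the 16 rows.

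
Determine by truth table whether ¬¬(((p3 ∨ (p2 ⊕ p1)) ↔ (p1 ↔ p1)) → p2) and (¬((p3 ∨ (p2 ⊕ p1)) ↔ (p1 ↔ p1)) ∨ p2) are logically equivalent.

equivalent

p1 | p2 | p3 || φ | ψ
F  | F  | F  || T | T
F  | F  | T  || F | F
F  | T  | F  || T | T
F  | T  | T  || T | T
T  | F  | F  || F | F
T  | F  | T  || F | F
T  | T  | F  || T | T
T  | T  | T  || T | T
The columns for φ and ψ agree on every row, so they are logically equivalent.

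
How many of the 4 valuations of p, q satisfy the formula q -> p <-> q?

p | q || (q -> p) | ((q -> p) <-> q)
F | F ||    T     |        F        
F | T ||    F     |        F        
T | F ||    T     |        F        
T | T ||    T     |        T        
The formula is true on 1 of the 4 rows.

1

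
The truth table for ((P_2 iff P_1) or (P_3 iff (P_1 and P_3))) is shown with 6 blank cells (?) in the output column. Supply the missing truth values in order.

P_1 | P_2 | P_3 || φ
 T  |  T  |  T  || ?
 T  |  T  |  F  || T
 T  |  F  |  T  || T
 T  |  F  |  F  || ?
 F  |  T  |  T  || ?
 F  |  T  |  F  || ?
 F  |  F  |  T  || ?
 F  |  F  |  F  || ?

Row P_1=T, P_2=T, P_3=T: (P_2 iff P_1) = T, (P_3 iff (P_1 and P_3)) = T, so the formula = T.
Row P_1=T, P_2=F, P_3=F: (P_2 iff P_1) = F, (P_3 iff (P_1 and P_3)) = T, so the formula = T.
Row P_1=F, P_2=T, P_3=T: (P_2 iff P_1) = F, (P_3 iff (P_1 and P_3)) = F, so the formula = F.
Row P_1=F, P_2=T, P_3=F: (P_2 iff P_1) = F, (P_3 iff (P_1 and P_3)) = T, so the formula = T.
Row P_1=F, P_2=F, P_3=T: (P_2 iff P_1) = T, (P_3 iff (P_1 and P_3)) = F, so the formula = T.
Row P_1=F, P_2=F, P_3=F: (P_2 iff P_1) = T, (P_3 iff (P_1 and P_3)) = T, so the formula = T.

T, T, F, T, T, T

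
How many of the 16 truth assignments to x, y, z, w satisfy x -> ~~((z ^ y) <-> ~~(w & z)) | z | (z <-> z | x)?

  x   |   y   |   z   |   w   |   φ  
----- | ----- | ----- | ----- | -----
False | False | False | False |  True
False | False | False |  True |  True
False | False |  True | False |  True
False | False |  True |  True |  True
False |  True | False | False |  True
False |  True | False |  True |  True
False |  True |  True | False |  True
False |  True |  True |  True |  True
 True | False | False | False |  True
 True | False | False |  True |  True
 True | False |  True | False |  True
 True | False |  True |  True |  True
 True |  True | False | False | False
 True |  True | False |  True | False
 True |  True |  True | False |  True
 True |  True |  True |  True |  True
The formula is true on 14 of the 16 rows.

14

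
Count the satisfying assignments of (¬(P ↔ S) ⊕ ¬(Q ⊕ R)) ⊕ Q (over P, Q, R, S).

8

P | Q | R | S || (P ↔ S) | ¬(P ↔ S) | (Q ⊕ R) | ¬(Q ⊕ R) | (¬(P ↔ S) ⊕ ¬(Q ⊕ R)) | ((¬(P ↔ S) ⊕ ¬(Q ⊕ R)) ⊕ Q)
T | T | T | T ||    T    |    F     |    F    |    T     |           T           |              F             
T | T | T | F ||    F    |    T     |    F    |    T     |           F           |              T             
T | T | F | T ||    T    |    F     |    T    |    F     |           F           |              T             
T | T | F | F ||    F    |    T     |    T    |    F     |           T           |              F             
T | F | T | T ||    T    |    F     |    T    |    F     |           F           |              F             
T | F | T | F ||    F    |    T     |    T    |    F     |           T           |              T             
T | F | F | T ||    T    |    F     |    F    |    T     |           T           |              T             
T | F | F | F ||    F    |    T     |    F    |    T     |           F           |              F             
F | T | T | T ||    F    |    T     |    F    |    T     |           F           |              T             
F | T | T | F ||    T    |    F     |    F    |    T     |           T           |              F             
F | T | F | T ||    F    |    T     |    T    |    F     |           T           |              F             
F | T | F | F ||    T    |    F     |    T    |    F     |           F           |              T             
F | F | T | T ||    F    |    T     |    T    |    F     |           T           |              T             
F | F | T | F ||    T    |    F     |    T    |    F     |           F           |              F             
F | F | F | T ||    F    |    T     |    F    |    T     |           F           |              F             
F | F | F | F ||    T    |    F     |    F    |    T     |           T           |              T             
The formula is true on 8 of the 16 rows.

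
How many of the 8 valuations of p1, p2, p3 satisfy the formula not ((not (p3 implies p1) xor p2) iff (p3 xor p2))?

p1 | p2 | p3 || (p3 implies p1) | not (p3 implies p1) | (not (p3 implies p1) xor p2) | (p3 xor p2) | φ
1  | 1  | 1  ||        1        |          0          |              1               |      0      | 1
1  | 1  | 0  ||        1        |          0          |              1               |      1      | 0
1  | 0  | 1  ||        1        |          0          |              0               |      1      | 1
1  | 0  | 0  ||        1        |          0          |              0               |      0      | 0
0  | 1  | 1  ||        0        |          1          |              0               |      0      | 0
0  | 1  | 0  ||        1        |          0          |              1               |      1      | 0
0  | 0  | 1  ||        0        |          1          |              1               |      1      | 0
0  | 0  | 0  ||        1        |          0          |              0               |      0      | 0
The formula is true on 2 of the 8 rows.

2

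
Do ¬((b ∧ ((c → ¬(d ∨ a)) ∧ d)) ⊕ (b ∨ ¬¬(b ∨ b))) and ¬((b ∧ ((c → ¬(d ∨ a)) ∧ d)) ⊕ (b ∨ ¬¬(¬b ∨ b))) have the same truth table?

a | b | c | d | φ | ψ
- | - | - | - | - | -
1 | 1 | 1 | 1 | 0 | 0
1 | 1 | 1 | 0 | 0 | 0
1 | 1 | 0 | 1 | 1 | 1
1 | 1 | 0 | 0 | 0 | 0
1 | 0 | 1 | 1 | 1 | 0
1 | 0 | 1 | 0 | 1 | 0
1 | 0 | 0 | 1 | 1 | 0
1 | 0 | 0 | 0 | 1 | 0
0 | 1 | 1 | 1 | 0 | 0
0 | 1 | 1 | 0 | 0 | 0
0 | 1 | 0 | 1 | 1 | 1
0 | 1 | 0 | 0 | 0 | 0
0 | 0 | 1 | 1 | 1 | 0
0 | 0 | 1 | 0 | 1 | 0
0 | 0 | 0 | 1 | 1 | 0
0 | 0 | 0 | 0 | 1 | 0
The columns differ at a=1, b=0, c=1, d=1 (φ=1, ψ=0), so they are not equivalent.

not equivalent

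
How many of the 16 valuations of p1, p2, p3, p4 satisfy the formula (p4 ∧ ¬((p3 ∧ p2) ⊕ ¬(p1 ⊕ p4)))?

4

p1 | p2 | p3 | p4 || φ
F  | F  | F  | F  || F
F  | F  | F  | T  || T
F  | F  | T  | F  || F
F  | F  | T  | T  || T
F  | T  | F  | F  || F
F  | T  | F  | T  || T
F  | T  | T  | F  || F
F  | T  | T  | T  || F
T  | F  | F  | F  || F
T  | F  | F  | T  || F
T  | F  | T  | F  || F
T  | F  | T  | T  || F
T  | T  | F  | F  || F
T  | T  | F  | T  || F
T  | T  | T  | F  || F
T  | T  | T  | T  || T
The formula is true on 4 of the 16 rows.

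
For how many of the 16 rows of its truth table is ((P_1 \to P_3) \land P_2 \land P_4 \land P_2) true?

P_1  P_2  P_3  P_4  |  φ
 F    F    F    F   |  F
 F    F    F    T   |  F
 F    F    T    F   |  F
 F    F    T    T   |  F
 F    T    F    F   |  F
 F    T    F    T   |  T
 F    T    T    F   |  F
 F    T    T    T   |  T
 T    F    F    F   |  F
 T    F    F    T   |  F
 T    F    T    F   |  F
 T    F    T    T   |  F
 T    T    F    F   |  F
 T    T    F    T   |  F
 T    T    T    F   |  F
 T    T    T    T   |  T
The formula is true on 3 of the 16 rows.

3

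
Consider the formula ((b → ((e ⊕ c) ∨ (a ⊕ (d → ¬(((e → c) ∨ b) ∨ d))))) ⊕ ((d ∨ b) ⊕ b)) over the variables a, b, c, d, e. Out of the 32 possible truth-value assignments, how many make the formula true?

20

a | b | c | d | e || φ
0 | 0 | 0 | 0 | 0 || 1
0 | 0 | 0 | 0 | 1 || 1
0 | 0 | 0 | 1 | 0 || 0
0 | 0 | 0 | 1 | 1 || 0
0 | 0 | 1 | 0 | 0 || 1
0 | 0 | 1 | 0 | 1 || 1
0 | 0 | 1 | 1 | 0 || 0
0 | 0 | 1 | 1 | 1 || 0
0 | 1 | 0 | 0 | 0 || 1
0 | 1 | 0 | 0 | 1 || 1
0 | 1 | 0 | 1 | 0 || 0
0 | 1 | 0 | 1 | 1 || 1
0 | 1 | 1 | 0 | 0 || 1
0 | 1 | 1 | 0 | 1 || 1
0 | 1 | 1 | 1 | 0 || 1
0 | 1 | 1 | 1 | 1 || 0
1 | 0 | 0 | 0 | 0 || 1
1 | 0 | 0 | 0 | 1 || 1
1 | 0 | 0 | 1 | 0 || 0
1 | 0 | 0 | 1 | 1 || 0
1 | 0 | 1 | 0 | 0 || 1
1 | 0 | 1 | 0 | 1 || 1
1 | 0 | 1 | 1 | 0 || 0
1 | 0 | 1 | 1 | 1 || 0
1 | 1 | 0 | 0 | 0 || 0
1 | 1 | 0 | 0 | 1 || 1
1 | 1 | 0 | 1 | 0 || 1
1 | 1 | 0 | 1 | 1 || 1
1 | 1 | 1 | 0 | 0 || 1
1 | 1 | 1 | 0 | 1 || 0
1 | 1 | 1 | 1 | 0 || 1
1 | 1 | 1 | 1 | 1 || 1
The formula is true on 20 of the 32 rows.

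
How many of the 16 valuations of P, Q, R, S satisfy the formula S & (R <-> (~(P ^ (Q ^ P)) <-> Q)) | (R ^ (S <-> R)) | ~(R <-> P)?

14

P | Q | R | S || (Q ^ P) | (P ^ (Q ^ P)) | ~(P ^ (Q ^ P)) | (~(P ^ (Q ^ P)) <-> Q) | (S <-> R) | (R ^ (S <-> R)) | (R <-> P) | ~(R <-> P) | φ
T | T | T | T ||    F    |       T       |       F        |           F            |     T     |        F        |     T     |     F      | F
T | T | T | F ||    F    |       T       |       F        |           F            |     F     |        T        |     T     |     F      | T
T | T | F | T ||    F    |       T       |       F        |           F            |     F     |        F        |     F     |     T      | T
T | T | F | F ||    F    |       T       |       F        |           F            |     T     |        T        |     F     |     T      | T
T | F | T | T ||    T    |       F       |       T        |           F            |     T     |        F        |     T     |     F      | F
T | F | T | F ||    T    |       F       |       T        |           F            |     F     |        T        |     T     |     F      | T
T | F | F | T ||    T    |       F       |       T        |           F            |     F     |        F        |     F     |     T      | T
T | F | F | F ||    T    |       F       |       T        |           F            |     T     |        T        |     F     |     T      | T
F | T | T | T ||    T    |       T       |       F        |           F            |     T     |        F        |     F     |     T      | T
F | T | T | F ||    T    |       T       |       F        |           F            |     F     |        T        |     F     |     T      | T
F | T | F | T ||    T    |       T       |       F        |           F            |     F     |        F        |     T     |     F      | T
F | T | F | F ||    T    |       T       |       F        |           F            |     T     |        T        |     T     |     F      | T
F | F | T | T ||    F    |       F       |       T        |           F            |     T     |        F        |     F     |     T      | T
F | F | T | F ||    F    |       F       |       T        |           F            |     F     |        T        |     F     |     T      | T
F | F | F | T ||    F    |       F       |       T        |           F            |     F     |        F        |     T     |     F      | T
F | F | F | F ||    F    |       F       |       T        |           F            |     T     |        T        |     T     |     F      | T
The formula is true on 14 of the 16 rows.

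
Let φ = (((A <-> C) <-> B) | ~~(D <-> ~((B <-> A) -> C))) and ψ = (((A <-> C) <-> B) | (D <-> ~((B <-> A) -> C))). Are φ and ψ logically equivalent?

A | B | C | D | φ | ψ
- | - | - | - | - | -
F | F | F | F | F | F
F | F | F | T | T | T
F | F | T | F | T | T
F | F | T | T | T | T
F | T | F | F | T | T
F | T | F | T | T | T
F | T | T | F | T | T
F | T | T | T | F | F
T | F | F | F | T | T
T | F | F | T | T | T
T | F | T | F | T | T
T | F | T | T | F | F
T | T | F | F | F | F
T | T | F | T | T | T
T | T | T | F | T | T
T | T | T | T | T | T
The columns for φ and ψ agree on every row, so they are logically equivalent.

equivalent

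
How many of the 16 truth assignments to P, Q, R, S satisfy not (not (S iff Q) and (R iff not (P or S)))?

12

P  Q  R  S  |  (S iff Q)  not (S iff Q)  (P or S)  not (P or S)  (R iff not (P or S))  φ
T  T  T  T  |      T            F           T           F                 F            T
T  T  T  F  |      F            T           T           F                 F            T
T  T  F  T  |      T            F           T           F                 T            T
T  T  F  F  |      F            T           T           F                 T            F
T  F  T  T  |      F            T           T           F                 F            T
T  F  T  F  |      T            F           T           F                 F            T
T  F  F  T  |      F            T           T           F                 T            F
T  F  F  F  |      T            F           T           F                 T            T
F  T  T  T  |      T            F           T           F                 F            T
F  T  T  F  |      F            T           F           T                 T            F
F  T  F  T  |      T            F           T           F                 T            T
F  T  F  F  |      F            T           F           T                 F            T
F  F  T  T  |      F            T           T           F                 F            T
F  F  T  F  |      T            F           F           T                 T            T
F  F  F  T  |      F            T           T           F                 T            F
F  F  F  F  |      T            F           F           T                 F            T
The formula is true on 12 of the 16 rows.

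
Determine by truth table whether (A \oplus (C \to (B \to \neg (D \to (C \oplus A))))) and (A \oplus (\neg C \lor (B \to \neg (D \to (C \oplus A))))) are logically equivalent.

equivalent

A  B  C  D  |  φ  ψ
T  T  T  T  |  F  F
T  T  T  F  |  T  T
T  T  F  T  |  F  F
T  T  F  F  |  F  F
T  F  T  T  |  F  F
T  F  T  F  |  F  F
T  F  F  T  |  F  F
T  F  F  F  |  F  F
F  T  T  T  |  F  F
F  T  T  F  |  F  F
F  T  F  T  |  T  T
F  T  F  F  |  T  T
F  F  T  T  |  T  T
F  F  T  F  |  T  T
F  F  F  T  |  T  T
F  F  F  F  |  T  T
The columns for φ and ψ agree on every row, so they are logically equivalent.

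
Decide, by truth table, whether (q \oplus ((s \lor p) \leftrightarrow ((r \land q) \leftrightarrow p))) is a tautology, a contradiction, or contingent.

contingent

p | q | r | s || φ
0 | 0 | 0 | 0 || 0
0 | 0 | 0 | 1 || 1
0 | 0 | 1 | 0 || 0
0 | 0 | 1 | 1 || 1
0 | 1 | 0 | 0 || 1
0 | 1 | 0 | 1 || 0
0 | 1 | 1 | 0 || 0
0 | 1 | 1 | 1 || 1
1 | 0 | 0 | 0 || 0
1 | 0 | 0 | 1 || 0
1 | 0 | 1 | 0 || 0
1 | 0 | 1 | 1 || 0
1 | 1 | 0 | 0 || 1
1 | 1 | 0 | 1 || 1
1 | 1 | 1 | 0 || 0
1 | 1 | 1 | 1 || 0
6 of 16 rows are 1, so the formula is contingent.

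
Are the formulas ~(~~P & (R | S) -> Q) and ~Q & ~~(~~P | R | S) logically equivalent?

P | Q | R | S || φ | ψ
F | F | F | F || F | F
F | F | F | T || F | T
F | F | T | F || F | T
F | F | T | T || F | T
F | T | F | F || F | F
F | T | F | T || F | F
F | T | T | F || F | F
F | T | T | T || F | F
T | F | F | F || F | T
T | F | F | T || T | T
T | F | T | F || T | T
T | F | T | T || T | T
T | T | F | F || F | F
T | T | F | T || F | F
T | T | T | F || F | F
T | T | T | T || F | F
The columns differ at P=F, Q=F, R=F, S=T (φ=F, ψ=T), so they are not equivalent.

not equivalent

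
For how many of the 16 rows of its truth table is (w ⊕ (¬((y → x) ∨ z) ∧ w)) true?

x  y  z  w  |  (y → x)  ((y → x) ∨ z)  ¬((y → x) ∨ z)  (¬((y → x) ∨ z) ∧ w)  (w ⊕ (¬((y → x) ∨ z) ∧ w))
1  1  1  1  |     1           1              0                  0                        1             
1  1  1  0  |     1           1              0                  0                        0             
1  1  0  1  |     1           1              0                  0                        1             
1  1  0  0  |     1           1              0                  0                        0             
1  0  1  1  |     1           1              0                  0                        1             
1  0  1  0  |     1           1              0                  0                        0             
1  0  0  1  |     1           1              0                  0                        1             
1  0  0  0  |     1           1              0                  0                        0             
0  1  1  1  |     0           1              0                  0                        1             
0  1  1  0  |     0           1              0                  0                        0             
0  1  0  1  |     0           0              1                  1                        0             
0  1  0  0  |     0           0              1                  0                        0             
0  0  1  1  |     1           1              0                  0                        1             
0  0  1  0  |     1           1              0                  0                        0             
0  0  0  1  |     1           1              0                  0                        1             
0  0  0  0  |     1           1              0                  0                        0             
The formula is true on 7 of the 16 rows.

7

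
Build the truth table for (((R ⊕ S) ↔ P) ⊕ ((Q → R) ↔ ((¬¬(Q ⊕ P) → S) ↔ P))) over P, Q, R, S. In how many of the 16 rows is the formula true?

10

P | Q | R | S | φ
- | - | - | - | -
1 | 1 | 1 | 1 | 1
1 | 1 | 1 | 0 | 0
1 | 1 | 0 | 1 | 1
1 | 1 | 0 | 0 | 0
1 | 0 | 1 | 1 | 1
1 | 0 | 1 | 0 | 1
1 | 0 | 0 | 1 | 0
1 | 0 | 0 | 0 | 0
0 | 1 | 1 | 1 | 1
0 | 1 | 1 | 0 | 1
0 | 1 | 0 | 1 | 1
0 | 1 | 0 | 0 | 1
0 | 0 | 1 | 1 | 1
0 | 0 | 1 | 0 | 0
0 | 0 | 0 | 1 | 0
0 | 0 | 0 | 0 | 1
The formula is true on 10 of the 16 rows.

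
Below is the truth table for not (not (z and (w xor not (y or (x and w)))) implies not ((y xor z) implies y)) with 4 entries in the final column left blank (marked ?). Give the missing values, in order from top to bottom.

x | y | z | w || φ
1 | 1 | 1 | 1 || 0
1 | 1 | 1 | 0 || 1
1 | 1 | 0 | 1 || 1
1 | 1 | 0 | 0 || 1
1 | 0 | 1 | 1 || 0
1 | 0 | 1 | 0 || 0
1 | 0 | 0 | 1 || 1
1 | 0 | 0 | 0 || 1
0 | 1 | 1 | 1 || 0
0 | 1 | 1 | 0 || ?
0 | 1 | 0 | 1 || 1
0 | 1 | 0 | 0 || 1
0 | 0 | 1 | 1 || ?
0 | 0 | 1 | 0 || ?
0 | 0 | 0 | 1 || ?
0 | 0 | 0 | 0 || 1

Row x=0, y=1, z=1, w=0: not (z and (w xor not (y or (x and w)))) = 1, not ((y xor z) implies y) = 0, (not (z and (w xor not (y or (x and w)))) implies not ((y xor z) implies y)) = 0, so the formula = 1.
Row x=0, y=0, z=1, w=1: not (z and (w xor not (y or (x and w)))) = 1, not ((y xor z) implies y) = 1, (not (z and (w xor not (y or (x and w)))) implies not ((y xor z) implies y)) = 1, so the formula = 0.
Row x=0, y=0, z=1, w=0: not (z and (w xor not (y or (x and w)))) = 0, not ((y xor z) implies y) = 1, (not (z and (w xor not (y or (x and w)))) implies not ((y xor z) implies y)) = 1, so the formula = 0.
Row x=0, y=0, z=0, w=1: not (z and (w xor not (y or (x and w)))) = 1, not ((y xor z) implies y) = 0, (not (z and (w xor not (y or (x and w)))) implies not ((y xor z) implies y)) = 0, so the formula = 1.

1, 0, 0, 1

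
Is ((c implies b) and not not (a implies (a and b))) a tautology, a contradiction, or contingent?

  a   |   b   |   c   |   φ  
----- | ----- | ----- | -----
False | False | False |  True
False | False |  True | False
False |  True | False |  True
False |  True |  True |  True
 True | False | False | False
 True | False |  True | False
 True |  True | False |  True
 True |  True |  True |  True
5 of 8 rows are True, so the formula is contingent.

contingent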